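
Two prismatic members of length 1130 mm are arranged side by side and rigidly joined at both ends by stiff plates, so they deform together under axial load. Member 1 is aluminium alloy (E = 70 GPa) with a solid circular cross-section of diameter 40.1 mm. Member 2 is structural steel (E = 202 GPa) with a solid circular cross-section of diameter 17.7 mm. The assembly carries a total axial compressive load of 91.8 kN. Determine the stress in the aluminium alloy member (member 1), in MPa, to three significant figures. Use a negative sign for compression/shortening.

-46.5 MPa

A_1 = 1263 mm².
A_2 = 246.1 mm².
Equal strain + equilibrium ⇒ each member carries load in proportion to AE: A₁E₁ = 88400000 N, A₂E₂ = 49700000 N, ΣAE = 138100000 N.
σ₁ = P·E₁/ΣAE = -91800·70000/138100000 = -46.53 MPa.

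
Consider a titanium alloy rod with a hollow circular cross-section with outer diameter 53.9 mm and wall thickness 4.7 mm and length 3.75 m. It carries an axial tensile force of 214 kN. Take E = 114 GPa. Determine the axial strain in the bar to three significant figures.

0.00258

A = 726.5 mm².
σ = N/A = 294.6 MPa; ε = σ/E = 294.6/114000 = 2.584e-03.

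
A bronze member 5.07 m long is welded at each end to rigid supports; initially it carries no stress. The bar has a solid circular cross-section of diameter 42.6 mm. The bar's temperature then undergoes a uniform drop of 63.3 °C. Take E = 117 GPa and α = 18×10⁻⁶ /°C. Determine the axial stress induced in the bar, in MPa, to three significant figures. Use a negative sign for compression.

133 MPa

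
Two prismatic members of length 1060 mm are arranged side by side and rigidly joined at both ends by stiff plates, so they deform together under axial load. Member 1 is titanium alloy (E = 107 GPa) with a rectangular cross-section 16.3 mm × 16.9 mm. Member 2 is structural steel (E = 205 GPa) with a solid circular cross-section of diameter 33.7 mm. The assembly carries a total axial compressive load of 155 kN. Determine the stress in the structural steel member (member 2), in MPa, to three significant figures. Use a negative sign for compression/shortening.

-150 MPa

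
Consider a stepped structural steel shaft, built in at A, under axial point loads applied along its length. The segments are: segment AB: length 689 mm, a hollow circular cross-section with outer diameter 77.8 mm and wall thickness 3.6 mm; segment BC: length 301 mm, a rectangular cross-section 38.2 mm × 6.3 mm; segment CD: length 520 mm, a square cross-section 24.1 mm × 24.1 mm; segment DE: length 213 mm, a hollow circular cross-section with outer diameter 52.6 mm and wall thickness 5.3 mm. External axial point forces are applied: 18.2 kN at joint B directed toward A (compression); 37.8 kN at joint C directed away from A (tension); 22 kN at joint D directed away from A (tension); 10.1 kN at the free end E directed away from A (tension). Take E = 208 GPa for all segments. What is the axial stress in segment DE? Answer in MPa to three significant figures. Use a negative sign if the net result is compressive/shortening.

Internal axial forces (sectioning from the free end, tension +): N_DE = 10.1 kN, N_CD = 32.1 kN, N_BC = 69.9 kN, N_AB = 51.7 kN.
A_DE = 787.6 mm².
σ_DE = N_DE/A_DE = 10100/787.6 = 12.82 MPa.

12.8 MPa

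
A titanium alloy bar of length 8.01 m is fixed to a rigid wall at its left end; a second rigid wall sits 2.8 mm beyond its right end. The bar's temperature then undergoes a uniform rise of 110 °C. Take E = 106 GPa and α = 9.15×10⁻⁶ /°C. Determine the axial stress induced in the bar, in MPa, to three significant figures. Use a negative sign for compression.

-69.6 MPa

Free thermal expansion αLΔT = 9.15e-6 · 8010 · 110 = 8.062 mm.
The walls engage after the gap closes; constrained expansion = 8.062 − 2.8 = 5.262 mm.
The walls impose strain ε = −(5.262)/8010 = -6.5694e-04; σ = Eε = 106000 · -6.5694e-04 = -69.64 MPa.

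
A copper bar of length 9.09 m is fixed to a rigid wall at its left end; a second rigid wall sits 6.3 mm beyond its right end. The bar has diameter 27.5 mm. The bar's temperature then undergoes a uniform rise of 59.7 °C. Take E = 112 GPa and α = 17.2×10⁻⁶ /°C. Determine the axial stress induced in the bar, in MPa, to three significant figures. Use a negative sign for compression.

-37.4 MPa

Free thermal expansion αLΔT = 17.2e-6 · 9090 · 59.7 = 9.334 mm.
The walls engage after the gap closes; constrained expansion = 9.334 − 6.3 = 3.034 mm.
The walls impose strain ε = −(3.034)/9090 = -3.3377e-04; σ = Eε = 112000 · -3.3377e-04 = -37.38 MPa.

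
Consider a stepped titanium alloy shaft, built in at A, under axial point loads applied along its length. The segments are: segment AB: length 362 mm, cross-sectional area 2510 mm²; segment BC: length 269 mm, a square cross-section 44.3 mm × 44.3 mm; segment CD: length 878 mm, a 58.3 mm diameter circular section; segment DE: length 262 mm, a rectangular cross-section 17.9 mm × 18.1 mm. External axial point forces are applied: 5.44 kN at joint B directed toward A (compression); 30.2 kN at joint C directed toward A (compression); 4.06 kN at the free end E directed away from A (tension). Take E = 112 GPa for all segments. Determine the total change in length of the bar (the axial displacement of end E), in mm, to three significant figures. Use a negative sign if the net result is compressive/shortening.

Internal axial forces (sectioning from the free end, tension +): N_DE = 4.06 kN, N_CD = 4.06 kN, N_BC = -26.14 kN, N_AB = -31.58 kN.
A_BC = 1962 mm².
A_CD = 2669 mm².
A_DE = 324 mm².
δ_AB = -31580·362/(2510·112000) = -0.04067 mm
δ_BC = -26140·269/(1962·112000) = -0.03199 mm
δ_CD = 4060·878/(2669·112000) = 0.01192 mm
δ_DE = 4060·262/(324·112000) = 0.02931 mm
δ = Σδ_i = -0.03142 mm.

-0.0314 mm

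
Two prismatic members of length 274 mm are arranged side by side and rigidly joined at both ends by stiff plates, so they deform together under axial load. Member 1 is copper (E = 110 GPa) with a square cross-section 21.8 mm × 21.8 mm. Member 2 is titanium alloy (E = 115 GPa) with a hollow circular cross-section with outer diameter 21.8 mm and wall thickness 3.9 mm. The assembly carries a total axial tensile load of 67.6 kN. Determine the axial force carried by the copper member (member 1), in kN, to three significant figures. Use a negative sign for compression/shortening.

45.6 kN

A_1 = 475.2 mm².
A_2 = 219.3 mm².
Equal strain + equilibrium ⇒ each member carries load in proportion to AE: A₁E₁ = 52280000 N, A₂E₂ = 25220000 N, ΣAE = 77500000 N.
F₁ = P·A₁E₁/ΣAE = 67600·52280000/77500000 = 45600 N.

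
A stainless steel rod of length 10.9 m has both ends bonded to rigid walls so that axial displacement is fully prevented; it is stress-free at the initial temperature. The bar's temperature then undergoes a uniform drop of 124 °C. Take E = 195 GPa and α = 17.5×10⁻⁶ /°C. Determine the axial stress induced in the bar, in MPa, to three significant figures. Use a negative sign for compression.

Free thermal expansion αLΔT = 17.5e-6 · 10900 · -124 = -23.65 mm.
The walls impose strain ε = −(-23.65)/10900 = 2.1700e-03; σ = Eε = 195000 · 2.1700e-03 = 423.1 MPa.

423 MPa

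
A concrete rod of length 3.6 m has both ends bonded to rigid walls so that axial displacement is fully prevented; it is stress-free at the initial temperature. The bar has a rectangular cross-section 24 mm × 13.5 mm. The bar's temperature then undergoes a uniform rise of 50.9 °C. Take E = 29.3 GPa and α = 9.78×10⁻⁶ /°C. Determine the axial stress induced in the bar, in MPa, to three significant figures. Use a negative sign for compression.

-14.6 MPa

Free thermal expansion αLΔT = 9.78e-6 · 3600 · 50.9 = 1.792 mm.
The walls impose strain ε = −(1.792)/3600 = -4.9780e-04; σ = Eε = 29300 · -4.9780e-04 = -14.59 MPa.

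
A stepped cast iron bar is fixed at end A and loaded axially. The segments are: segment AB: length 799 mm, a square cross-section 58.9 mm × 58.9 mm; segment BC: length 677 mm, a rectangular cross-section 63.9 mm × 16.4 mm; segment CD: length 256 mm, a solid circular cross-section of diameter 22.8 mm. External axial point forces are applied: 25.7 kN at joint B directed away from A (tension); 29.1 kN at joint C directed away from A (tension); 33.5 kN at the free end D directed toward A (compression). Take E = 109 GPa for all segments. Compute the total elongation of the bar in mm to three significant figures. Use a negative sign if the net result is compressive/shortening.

Internal axial forces (sectioning from the free end, tension +): N_CD = -33.5 kN, N_BC = -4.4 kN, N_AB = 21.3 kN.
A_AB = 3469 mm².
A_BC = 1048 mm².
A_CD = 408.3 mm².
δ_AB = 21300·799/(3469·109000) = 0.04501 mm
δ_BC = -4400·677/(1048·109000) = -0.02608 mm
δ_CD = -33500·256/(408.3·109000) = -0.1927 mm
δ = Σδ_i = -0.1738 mm.

-0.174 mm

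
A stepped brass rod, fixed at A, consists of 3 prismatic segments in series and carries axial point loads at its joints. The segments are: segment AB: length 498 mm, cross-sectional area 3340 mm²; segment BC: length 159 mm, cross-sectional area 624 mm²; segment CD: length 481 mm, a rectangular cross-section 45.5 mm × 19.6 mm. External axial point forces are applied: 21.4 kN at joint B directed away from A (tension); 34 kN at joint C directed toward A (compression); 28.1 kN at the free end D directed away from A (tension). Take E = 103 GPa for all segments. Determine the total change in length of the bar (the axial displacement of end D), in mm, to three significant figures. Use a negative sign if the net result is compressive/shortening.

0.155 mm

Internal axial forces (sectioning from the free end, tension +): N_CD = 28.1 kN, N_BC = -5.9 kN, N_AB = 15.5 kN.
A_CD = 891.8 mm².
δ_AB = 15500·498/(3340·103000) = 0.02244 mm
δ_BC = -5900·159/(624·103000) = -0.0146 mm
δ_CD = 28100·481/(891.8·103000) = 0.1471 mm
δ = Σδ_i = 0.155 mm.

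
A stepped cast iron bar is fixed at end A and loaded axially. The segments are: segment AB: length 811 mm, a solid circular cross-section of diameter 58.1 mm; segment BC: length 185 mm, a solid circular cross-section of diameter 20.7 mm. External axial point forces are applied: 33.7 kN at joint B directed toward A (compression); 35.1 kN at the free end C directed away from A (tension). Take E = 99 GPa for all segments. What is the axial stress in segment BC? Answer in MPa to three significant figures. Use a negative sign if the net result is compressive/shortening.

104 MPa

Internal axial forces (sectioning from the free end, tension +): N_BC = 35.1 kN, N_AB = 1.4 kN.
A_BC = 336.5 mm².
σ_BC = N_BC/A_BC = 35100/336.5 = 104.3 MPa.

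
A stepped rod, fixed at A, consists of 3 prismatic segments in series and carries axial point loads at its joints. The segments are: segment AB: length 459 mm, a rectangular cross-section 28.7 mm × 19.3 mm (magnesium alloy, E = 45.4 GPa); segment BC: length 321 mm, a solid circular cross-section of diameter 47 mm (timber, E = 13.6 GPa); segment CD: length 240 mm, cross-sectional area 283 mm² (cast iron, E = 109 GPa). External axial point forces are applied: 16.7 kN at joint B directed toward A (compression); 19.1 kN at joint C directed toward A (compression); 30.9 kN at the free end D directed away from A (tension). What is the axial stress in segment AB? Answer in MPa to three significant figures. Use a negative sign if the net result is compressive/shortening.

-8.85 MPa

Internal axial forces (sectioning from the free end, tension +): N_CD = 30.9 kN, N_BC = 11.8 kN, N_AB = -4.9 kN.
A_AB = 553.9 mm².
σ_AB = N_AB/A_AB = -4900/553.9 = -8.846 MPa.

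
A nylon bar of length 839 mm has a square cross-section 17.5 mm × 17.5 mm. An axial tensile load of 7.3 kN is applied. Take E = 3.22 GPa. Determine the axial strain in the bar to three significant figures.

A = 306.2 mm².
σ = N/A = 23.84 MPa; ε = σ/E = 23.84/3220 = 7.403e-03.

0.00740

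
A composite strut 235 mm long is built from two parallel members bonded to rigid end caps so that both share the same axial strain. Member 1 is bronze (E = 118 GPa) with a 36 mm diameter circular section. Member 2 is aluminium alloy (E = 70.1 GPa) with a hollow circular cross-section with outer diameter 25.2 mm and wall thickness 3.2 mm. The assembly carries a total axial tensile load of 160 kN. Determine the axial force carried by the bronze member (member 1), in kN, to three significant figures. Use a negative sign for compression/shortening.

A_1 = 1018 mm².
A_2 = 221.2 mm².
Equal strain + equilibrium ⇒ each member carries load in proportion to AE: A₁E₁ = 120100000 N, A₂E₂ = 15500000 N, ΣAE = 135600000 N.
F₁ = P·A₁E₁/ΣAE = 160000·120100000/135600000 = 141700 N.

142 kN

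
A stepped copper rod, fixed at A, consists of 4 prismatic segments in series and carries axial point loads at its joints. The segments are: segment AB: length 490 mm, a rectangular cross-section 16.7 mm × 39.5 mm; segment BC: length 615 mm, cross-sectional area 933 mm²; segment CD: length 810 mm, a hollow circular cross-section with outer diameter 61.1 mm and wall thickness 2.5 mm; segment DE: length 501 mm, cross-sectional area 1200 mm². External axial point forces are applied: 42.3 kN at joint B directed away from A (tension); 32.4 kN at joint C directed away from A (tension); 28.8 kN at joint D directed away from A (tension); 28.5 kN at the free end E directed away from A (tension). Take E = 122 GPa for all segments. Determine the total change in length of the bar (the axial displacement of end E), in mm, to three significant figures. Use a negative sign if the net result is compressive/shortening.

2.21 mm

Internal axial forces (sectioning from the free end, tension +): N_DE = 28.5 kN, N_CD = 57.3 kN, N_BC = 89.7 kN, N_AB = 132 kN.
A_AB = 659.6 mm².
A_CD = 460.2 mm².
δ_AB = 132000·490/(659.6·122000) = 0.8037 mm
δ_BC = 89700·615/(933·122000) = 0.4846 mm
δ_CD = 57300·810/(460.2·122000) = 0.8266 mm
δ_DE = 28500·501/(1200·122000) = 0.09753 mm
δ = Σδ_i = 2.212 mm.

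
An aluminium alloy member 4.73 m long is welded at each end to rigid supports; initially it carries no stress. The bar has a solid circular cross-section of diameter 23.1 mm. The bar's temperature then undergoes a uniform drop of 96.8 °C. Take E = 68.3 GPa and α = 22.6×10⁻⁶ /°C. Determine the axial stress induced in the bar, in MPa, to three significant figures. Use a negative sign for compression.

Free thermal expansion αLΔT = 22.6e-6 · 4730 · -96.8 = -10.35 mm.
The walls impose strain ε = −(-10.35)/4730 = 2.1877e-03; σ = Eε = 68300 · 2.1877e-03 = 149.4 MPa.

149 MPa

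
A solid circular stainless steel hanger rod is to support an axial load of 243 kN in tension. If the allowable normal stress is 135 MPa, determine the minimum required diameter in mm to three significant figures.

47.9 mm

Required area A ≥ P/σ_allow = 243000/135 = 1800 mm².
For a solid circular section, d ≥ √(4A/π) = 47.87 mm.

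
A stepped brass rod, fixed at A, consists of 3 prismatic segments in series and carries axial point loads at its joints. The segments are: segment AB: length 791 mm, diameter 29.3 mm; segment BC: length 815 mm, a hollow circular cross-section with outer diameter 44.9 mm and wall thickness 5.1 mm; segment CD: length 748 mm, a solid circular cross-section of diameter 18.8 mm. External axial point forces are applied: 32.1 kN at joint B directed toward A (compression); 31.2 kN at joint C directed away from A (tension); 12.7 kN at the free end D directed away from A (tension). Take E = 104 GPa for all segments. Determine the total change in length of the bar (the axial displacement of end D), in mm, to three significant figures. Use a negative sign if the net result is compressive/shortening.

1.00 mm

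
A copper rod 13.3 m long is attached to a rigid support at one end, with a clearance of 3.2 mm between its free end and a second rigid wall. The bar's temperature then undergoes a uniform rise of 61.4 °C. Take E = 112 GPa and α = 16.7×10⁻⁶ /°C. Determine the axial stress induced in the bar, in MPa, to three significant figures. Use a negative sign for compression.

Free thermal expansion αLΔT = 16.7e-6 · 13300 · 61.4 = 13.64 mm.
The walls engage after the gap closes; constrained expansion = 13.64 − 3.2 = 10.44 mm.
The walls impose strain ε = −(10.44)/13300 = -7.8478e-04; σ = Eε = 112000 · -7.8478e-04 = -87.9 MPa.

-87.9 MPa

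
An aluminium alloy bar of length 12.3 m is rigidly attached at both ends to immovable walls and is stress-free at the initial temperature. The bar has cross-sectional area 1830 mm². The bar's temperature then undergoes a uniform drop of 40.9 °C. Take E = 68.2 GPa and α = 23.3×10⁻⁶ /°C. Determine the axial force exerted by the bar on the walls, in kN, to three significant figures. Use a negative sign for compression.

Free thermal expansion αLΔT = 23.3e-6 · 12300 · -40.9 = -11.72 mm.
The walls impose strain ε = −(-11.72)/12300 = 9.5297e-04; σ = Eε = 68200 · 9.5297e-04 = 64.99 MPa.
Wall reaction R = σ·A = 64.99·1830 = 118900 N = 118.9 kN.

119 kN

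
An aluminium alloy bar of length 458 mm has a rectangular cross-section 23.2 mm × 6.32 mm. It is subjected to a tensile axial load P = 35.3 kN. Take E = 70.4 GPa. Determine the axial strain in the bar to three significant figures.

A = 146.6 mm².
σ = N/A = 240.8 MPa; ε = σ/E = 240.8/70400 = 3.420e-03.

0.00342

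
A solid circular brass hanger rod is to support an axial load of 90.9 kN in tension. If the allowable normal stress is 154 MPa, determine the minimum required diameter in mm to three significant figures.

27.4 mm

Required area A ≥ P/σ_allow = 90900/154 = 590.3 mm².
For a solid circular section, d ≥ √(4A/π) = 27.41 mm.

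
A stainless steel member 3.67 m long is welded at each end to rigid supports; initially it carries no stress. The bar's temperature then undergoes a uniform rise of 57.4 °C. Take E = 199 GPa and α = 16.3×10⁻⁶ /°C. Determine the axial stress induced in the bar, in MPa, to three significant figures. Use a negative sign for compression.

-186 MPa

Free thermal expansion αLΔT = 16.3e-6 · 3670 · 57.4 = 3.434 mm.
The walls impose strain ε = −(3.434)/3670 = -9.3562e-04; σ = Eε = 199000 · -9.3562e-04 = -186.2 MPa.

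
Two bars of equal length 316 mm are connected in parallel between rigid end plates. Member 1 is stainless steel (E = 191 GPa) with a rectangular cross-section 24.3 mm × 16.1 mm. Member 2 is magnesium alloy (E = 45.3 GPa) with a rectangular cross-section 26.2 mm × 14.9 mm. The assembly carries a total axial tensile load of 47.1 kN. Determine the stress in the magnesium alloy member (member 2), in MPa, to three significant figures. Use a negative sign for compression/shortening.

23.1 MPa

A_1 = 391.2 mm².
A_2 = 390.4 mm².
Equal strain + equilibrium ⇒ each member carries load in proportion to AE: A₁E₁ = 74720000 N, A₂E₂ = 17680000 N, ΣAE = 92410000 N.
σ₂ = P·E₂/ΣAE = 47100·45300/92410000 = 23.09 MPa.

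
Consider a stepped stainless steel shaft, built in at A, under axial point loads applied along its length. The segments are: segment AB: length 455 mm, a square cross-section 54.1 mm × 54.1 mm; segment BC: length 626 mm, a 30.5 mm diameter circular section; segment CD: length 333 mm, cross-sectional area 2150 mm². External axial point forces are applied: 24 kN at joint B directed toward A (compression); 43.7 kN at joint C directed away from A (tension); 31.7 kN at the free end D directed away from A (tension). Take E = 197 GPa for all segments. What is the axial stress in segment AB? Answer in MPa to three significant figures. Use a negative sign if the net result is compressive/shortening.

Internal axial forces (sectioning from the free end, tension +): N_CD = 31.7 kN, N_BC = 75.4 kN, N_AB = 51.4 kN.
A_AB = 2927 mm².
σ_AB = N_AB/A_AB = 51400/2927 = 17.56 MPa.

17.6 MPa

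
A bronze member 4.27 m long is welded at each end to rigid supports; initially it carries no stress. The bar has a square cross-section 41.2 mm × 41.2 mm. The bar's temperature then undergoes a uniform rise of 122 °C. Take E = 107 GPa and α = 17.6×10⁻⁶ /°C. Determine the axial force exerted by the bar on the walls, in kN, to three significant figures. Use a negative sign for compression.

-390 kN

Free thermal expansion αLΔT = 17.6e-6 · 4270 · 122 = 9.169 mm.
The walls impose strain ε = −(9.169)/4270 = -2.1472e-03; σ = Eε = 107000 · -2.1472e-03 = -229.8 MPa.
Wall reaction R = σ·A = -229.8·1697 = -390000 N = -390 kN.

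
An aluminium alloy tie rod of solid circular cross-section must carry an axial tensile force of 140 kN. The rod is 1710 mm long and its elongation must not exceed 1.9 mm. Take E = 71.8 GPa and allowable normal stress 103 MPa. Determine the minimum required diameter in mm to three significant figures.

47.3 mm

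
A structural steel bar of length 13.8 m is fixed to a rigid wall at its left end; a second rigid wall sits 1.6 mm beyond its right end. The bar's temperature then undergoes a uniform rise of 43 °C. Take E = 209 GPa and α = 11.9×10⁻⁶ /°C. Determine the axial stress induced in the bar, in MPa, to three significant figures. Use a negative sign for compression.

Free thermal expansion αLΔT = 11.9e-6 · 13800 · 43 = 7.061 mm.
The walls engage after the gap closes; constrained expansion = 7.061 − 1.6 = 5.461 mm.
The walls impose strain ε = −(5.461)/13800 = -3.9576e-04; σ = Eε = 209000 · -3.9576e-04 = -82.71 MPa.

-82.7 MPa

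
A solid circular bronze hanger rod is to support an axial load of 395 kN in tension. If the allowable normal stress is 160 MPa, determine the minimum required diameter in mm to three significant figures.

56.1 mm

Required area A ≥ P/σ_allow = 395000/160 = 2469 mm².
For a solid circular section, d ≥ √(4A/π) = 56.07 mm.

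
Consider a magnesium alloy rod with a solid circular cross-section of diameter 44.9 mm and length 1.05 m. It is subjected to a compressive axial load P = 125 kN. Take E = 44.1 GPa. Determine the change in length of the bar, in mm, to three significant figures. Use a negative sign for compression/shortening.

-1.88 mm

A = 1583 mm².
δ_mech = NL/(AE) = -125000·1050/(1583·44100) = -1.88 mm.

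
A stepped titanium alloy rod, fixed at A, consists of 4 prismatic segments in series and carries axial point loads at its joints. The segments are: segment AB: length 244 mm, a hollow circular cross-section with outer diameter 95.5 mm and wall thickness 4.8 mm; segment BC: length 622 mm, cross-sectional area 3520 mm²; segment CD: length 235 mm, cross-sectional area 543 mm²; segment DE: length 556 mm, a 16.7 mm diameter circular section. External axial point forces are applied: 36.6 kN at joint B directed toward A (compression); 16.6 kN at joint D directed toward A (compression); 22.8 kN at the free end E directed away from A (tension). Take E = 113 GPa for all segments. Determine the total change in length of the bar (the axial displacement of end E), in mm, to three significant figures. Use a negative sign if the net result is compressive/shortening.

Internal axial forces (sectioning from the free end, tension +): N_DE = 22.8 kN, N_CD = 6.2 kN, N_BC = 6.2 kN, N_AB = -30.4 kN.
A_AB = 1368 mm².
A_DE = 219 mm².
δ_AB = -30400·244/(1368·113000) = -0.04799 mm
δ_BC = 6200·622/(3520·113000) = 0.009695 mm
δ_CD = 6200·235/(543·113000) = 0.02375 mm
δ_DE = 22800·556/(219·113000) = 0.5122 mm
δ = Σδ_i = 0.4976 mm.

0.498 mm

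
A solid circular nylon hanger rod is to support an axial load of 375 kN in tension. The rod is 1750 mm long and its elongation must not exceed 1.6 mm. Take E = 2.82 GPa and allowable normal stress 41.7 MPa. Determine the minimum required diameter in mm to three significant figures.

430 mm

Required area A ≥ P/σ_allow = 375000/41.7 = 8993 mm².
For a solid circular section, d ≥ √(4A/π) = 107 mm.
Elongation limit: A ≥ PL/(Eδ_allow) = 375000·1750/(2820·1.6) = 145400 mm² ⇒ d ≥ 430.3 mm.
The elongation limit governs.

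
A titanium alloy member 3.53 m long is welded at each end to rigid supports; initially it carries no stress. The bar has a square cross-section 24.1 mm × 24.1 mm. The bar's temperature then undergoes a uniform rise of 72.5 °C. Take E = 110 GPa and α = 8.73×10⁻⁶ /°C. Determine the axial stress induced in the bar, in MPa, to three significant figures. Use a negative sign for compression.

Free thermal expansion αLΔT = 8.73e-6 · 3530 · 72.5 = 2.234 mm.
The walls impose strain ε = −(2.234)/3530 = -6.3293e-04; σ = Eε = 110000 · -6.3293e-04 = -69.62 MPa.

-69.6 MPa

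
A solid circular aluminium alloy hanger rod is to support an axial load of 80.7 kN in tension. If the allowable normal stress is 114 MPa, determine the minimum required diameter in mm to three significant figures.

Required area A ≥ P/σ_allow = 80700/114 = 707.9 mm².
For a solid circular section, d ≥ √(4A/π) = 30.02 mm.

30.0 mm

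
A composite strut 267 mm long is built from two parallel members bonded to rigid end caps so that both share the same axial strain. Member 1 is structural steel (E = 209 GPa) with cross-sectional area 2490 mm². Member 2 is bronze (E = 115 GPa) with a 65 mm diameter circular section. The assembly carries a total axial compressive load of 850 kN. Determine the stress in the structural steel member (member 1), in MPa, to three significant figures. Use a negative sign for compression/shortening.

-197 MPa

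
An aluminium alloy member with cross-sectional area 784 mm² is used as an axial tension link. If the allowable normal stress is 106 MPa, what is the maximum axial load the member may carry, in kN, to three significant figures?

P_max = σ_allow · A = 106 · 784 = 83100 N = 83.1 kN.

83.1 kN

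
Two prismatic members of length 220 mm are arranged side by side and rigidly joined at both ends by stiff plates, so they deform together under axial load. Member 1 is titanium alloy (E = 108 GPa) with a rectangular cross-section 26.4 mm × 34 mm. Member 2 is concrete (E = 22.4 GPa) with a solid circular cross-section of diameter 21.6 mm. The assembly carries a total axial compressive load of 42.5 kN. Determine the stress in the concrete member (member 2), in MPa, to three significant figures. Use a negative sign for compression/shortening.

A_1 = 897.6 mm².
A_2 = 366.4 mm².
Equal strain + equilibrium ⇒ each member carries load in proportion to AE: A₁E₁ = 96940000 N, A₂E₂ = 8208000 N, ΣAE = 105100000 N.
σ₂ = P·E₂/ΣAE = -42500·22400/105100000 = -9.054 MPa.

-9.05 MPa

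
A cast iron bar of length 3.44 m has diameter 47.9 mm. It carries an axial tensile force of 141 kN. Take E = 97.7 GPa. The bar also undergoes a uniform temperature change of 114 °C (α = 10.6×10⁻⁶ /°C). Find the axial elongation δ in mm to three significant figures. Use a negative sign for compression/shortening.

A = 1802 mm².
δ_mech = NL/(AE) = 141000·3440/(1802·97700) = 2.755 mm.
δ_thermal = αLΔT = 10.6e-6·3440·114 = 4.157 mm.
δ = δ_mech + δ_thermal = 6.912 mm.

6.91 mm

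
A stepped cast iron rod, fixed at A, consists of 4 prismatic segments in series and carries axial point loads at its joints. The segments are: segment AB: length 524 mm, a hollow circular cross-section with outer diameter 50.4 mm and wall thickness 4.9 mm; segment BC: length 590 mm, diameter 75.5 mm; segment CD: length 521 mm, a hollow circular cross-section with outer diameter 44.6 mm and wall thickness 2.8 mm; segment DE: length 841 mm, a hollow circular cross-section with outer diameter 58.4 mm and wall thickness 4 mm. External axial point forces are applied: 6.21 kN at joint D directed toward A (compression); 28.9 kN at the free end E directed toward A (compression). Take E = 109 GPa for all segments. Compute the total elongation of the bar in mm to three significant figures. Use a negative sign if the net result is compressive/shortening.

-1.07 mm

Internal axial forces (sectioning from the free end, tension +): N_DE = -28.9 kN, N_CD = -35.11 kN, N_BC = -35.11 kN, N_AB = -35.11 kN.
A_AB = 700.4 mm².
A_BC = 4477 mm².
A_CD = 367.7 mm².
A_DE = 683.6 mm².
δ_AB = -35110·524/(700.4·109000) = -0.241 mm
δ_BC = -35110·590/(4477·109000) = -0.04245 mm
δ_CD = -35110·521/(367.7·109000) = -0.4564 mm
δ_DE = -28900·841/(683.6·109000) = -0.3262 mm
δ = Σδ_i = -1.066 mm.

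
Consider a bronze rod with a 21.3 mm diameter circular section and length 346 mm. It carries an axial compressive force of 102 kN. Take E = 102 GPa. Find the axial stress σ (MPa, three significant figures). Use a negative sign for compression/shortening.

A = 356.3 mm².
σ = N/A = -102000/356.3 = -286.3 MPa.

-286 MPa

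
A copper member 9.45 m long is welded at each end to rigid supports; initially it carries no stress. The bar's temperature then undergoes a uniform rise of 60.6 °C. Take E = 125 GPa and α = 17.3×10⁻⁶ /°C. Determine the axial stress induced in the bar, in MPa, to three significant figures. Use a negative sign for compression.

Free thermal expansion αLΔT = 17.3e-6 · 9450 · 60.6 = 9.907 mm.
The walls impose strain ε = −(9.907)/9450 = -1.0484e-03; σ = Eε = 125000 · -1.0484e-03 = -131 MPa.

-131 MPa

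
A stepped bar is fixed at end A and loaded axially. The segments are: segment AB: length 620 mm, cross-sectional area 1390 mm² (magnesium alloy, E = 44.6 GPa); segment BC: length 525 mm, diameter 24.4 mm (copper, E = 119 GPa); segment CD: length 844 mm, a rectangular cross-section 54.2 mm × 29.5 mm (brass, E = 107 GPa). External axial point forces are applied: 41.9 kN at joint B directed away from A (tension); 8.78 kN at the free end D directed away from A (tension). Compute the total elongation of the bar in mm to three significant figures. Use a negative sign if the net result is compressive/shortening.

Internal axial forces (sectioning from the free end, tension +): N_CD = 8.78 kN, N_BC = 8.78 kN, N_AB = 50.68 kN.
A_BC = 467.6 mm².
A_CD = 1599 mm².
δ_AB = 50680·620/(1390·44600) = 0.5068 mm
δ_BC = 8780·525/(467.6·119000) = 0.08284 mm
δ_CD = 8780·844/(1599·107000) = 0.04331 mm
δ = Σδ_i = 0.633 mm.

0.633 mm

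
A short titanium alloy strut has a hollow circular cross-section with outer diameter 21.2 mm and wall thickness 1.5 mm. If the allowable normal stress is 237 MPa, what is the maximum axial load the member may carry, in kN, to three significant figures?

22.0 kN

A = 92.83 mm².
P_max = σ_allow · A = 237 · 92.83 = 22000 N = 22 kN.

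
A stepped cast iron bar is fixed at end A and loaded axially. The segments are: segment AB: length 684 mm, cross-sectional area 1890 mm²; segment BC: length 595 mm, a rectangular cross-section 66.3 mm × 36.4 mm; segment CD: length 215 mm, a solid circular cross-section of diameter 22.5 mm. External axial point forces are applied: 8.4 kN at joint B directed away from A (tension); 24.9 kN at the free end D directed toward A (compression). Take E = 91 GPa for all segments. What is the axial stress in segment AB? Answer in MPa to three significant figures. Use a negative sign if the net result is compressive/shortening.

Internal axial forces (sectioning from the free end, tension +): N_CD = -24.9 kN, N_BC = -24.9 kN, N_AB = -16.5 kN.
σ_AB = N_AB/A_AB = -16500/1890 = -8.73 MPa.

-8.73 MPa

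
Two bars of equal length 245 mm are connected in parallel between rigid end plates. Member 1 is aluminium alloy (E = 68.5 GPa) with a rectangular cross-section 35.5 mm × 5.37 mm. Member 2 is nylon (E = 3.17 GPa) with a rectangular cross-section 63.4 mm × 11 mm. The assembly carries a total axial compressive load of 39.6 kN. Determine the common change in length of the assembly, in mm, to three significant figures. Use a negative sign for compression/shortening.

A_1 = 190.6 mm².
A_2 = 697.4 mm².
Equal strain + equilibrium ⇒ each member carries load in proportion to AE: A₁E₁ = 13060000 N, A₂E₂ = 2211000 N, ΣAE = 15270000 N.
δ = PL/ΣAE = -39600·245/15270000 = -0.6354 mm.

-0.635 mm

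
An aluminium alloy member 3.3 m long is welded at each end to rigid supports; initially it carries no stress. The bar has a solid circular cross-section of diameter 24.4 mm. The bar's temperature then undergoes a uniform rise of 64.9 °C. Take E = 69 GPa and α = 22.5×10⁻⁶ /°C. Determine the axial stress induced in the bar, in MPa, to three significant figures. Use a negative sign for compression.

-101 MPa

Free thermal expansion αLΔT = 22.5e-6 · 3300 · 64.9 = 4.819 mm.
The walls impose strain ε = −(4.819)/3300 = -1.4602e-03; σ = Eε = 69000 · -1.4602e-03 = -100.8 MPa.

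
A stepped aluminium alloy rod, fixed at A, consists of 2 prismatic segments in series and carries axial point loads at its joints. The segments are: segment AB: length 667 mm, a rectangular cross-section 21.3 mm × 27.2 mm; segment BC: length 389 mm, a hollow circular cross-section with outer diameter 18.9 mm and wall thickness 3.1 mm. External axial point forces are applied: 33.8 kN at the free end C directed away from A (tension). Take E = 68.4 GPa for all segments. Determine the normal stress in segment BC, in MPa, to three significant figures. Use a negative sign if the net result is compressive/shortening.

Internal axial forces (sectioning from the free end, tension +): N_BC = 33.8 kN, N_AB = 33.8 kN.
A_BC = 153.9 mm².
σ_BC = N_BC/A_BC = 33800/153.9 = 219.7 MPa.

220 MPa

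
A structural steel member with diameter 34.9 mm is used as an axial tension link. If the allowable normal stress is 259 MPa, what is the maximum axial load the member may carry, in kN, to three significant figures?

A = 956.6 mm².
P_max = σ_allow · A = 259 · 956.6 = 247800 N = 247.8 kN.

248 kN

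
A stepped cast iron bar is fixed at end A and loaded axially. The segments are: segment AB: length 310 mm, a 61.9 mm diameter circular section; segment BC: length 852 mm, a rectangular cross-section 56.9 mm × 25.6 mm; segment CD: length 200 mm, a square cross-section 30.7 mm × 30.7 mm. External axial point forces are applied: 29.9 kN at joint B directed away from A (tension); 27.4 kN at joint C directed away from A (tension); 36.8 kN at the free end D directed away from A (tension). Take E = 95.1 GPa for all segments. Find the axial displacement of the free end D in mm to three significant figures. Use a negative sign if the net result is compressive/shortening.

Internal axial forces (sectioning from the free end, tension +): N_CD = 36.8 kN, N_BC = 64.2 kN, N_AB = 94.1 kN.
A_AB = 3009 mm².
A_BC = 1457 mm².
A_CD = 942.5 mm².
δ_AB = 94100·310/(3009·95100) = 0.1019 mm
δ_BC = 64200·852/(1457·95100) = 0.3949 mm
δ_CD = 36800·200/(942.5·95100) = 0.08211 mm
δ = Σδ_i = 0.5789 mm.

0.579 mm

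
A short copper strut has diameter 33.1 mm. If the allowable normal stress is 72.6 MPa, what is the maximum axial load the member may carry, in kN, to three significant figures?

62.5 kN

A = 860.5 mm².
P_max = σ_allow · A = 72.6 · 860.5 = 62470 N = 62.47 kN.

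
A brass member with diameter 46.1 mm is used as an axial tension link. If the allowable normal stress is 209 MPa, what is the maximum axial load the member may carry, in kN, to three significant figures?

A = 1669 mm².
P_max = σ_allow · A = 209 · 1669 = 348800 N = 348.8 kN.

349 kN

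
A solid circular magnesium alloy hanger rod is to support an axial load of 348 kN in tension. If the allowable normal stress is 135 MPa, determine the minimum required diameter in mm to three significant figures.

57.3 mm

Required area A ≥ P/σ_allow = 348000/135 = 2578 mm².
For a solid circular section, d ≥ √(4A/π) = 57.29 mm.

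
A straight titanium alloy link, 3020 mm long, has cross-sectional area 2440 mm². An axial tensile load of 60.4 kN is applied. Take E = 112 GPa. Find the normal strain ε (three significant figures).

σ = N/A = 24.75 MPa; ε = σ/E = 24.75/112000 = 2.210e-04.

2.21e-04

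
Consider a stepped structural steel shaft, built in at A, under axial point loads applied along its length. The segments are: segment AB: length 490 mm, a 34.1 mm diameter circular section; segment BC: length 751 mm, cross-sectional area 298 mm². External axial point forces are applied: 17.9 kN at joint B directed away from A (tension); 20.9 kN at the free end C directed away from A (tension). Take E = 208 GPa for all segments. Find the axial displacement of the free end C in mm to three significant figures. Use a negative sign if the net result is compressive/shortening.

Internal axial forces (sectioning from the free end, tension +): N_BC = 20.9 kN, N_AB = 38.8 kN.
A_AB = 913.3 mm².
δ_AB = 38800·490/(913.3·208000) = 0.1001 mm
δ_BC = 20900·751/(298·208000) = 0.2532 mm
δ = Σδ_i = 0.3533 mm.

0.353 mm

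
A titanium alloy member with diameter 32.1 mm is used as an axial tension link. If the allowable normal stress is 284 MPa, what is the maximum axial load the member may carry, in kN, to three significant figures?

230 kN

A = 809.3 mm².
P_max = σ_allow · A = 284 · 809.3 = 229800 N = 229.8 kN.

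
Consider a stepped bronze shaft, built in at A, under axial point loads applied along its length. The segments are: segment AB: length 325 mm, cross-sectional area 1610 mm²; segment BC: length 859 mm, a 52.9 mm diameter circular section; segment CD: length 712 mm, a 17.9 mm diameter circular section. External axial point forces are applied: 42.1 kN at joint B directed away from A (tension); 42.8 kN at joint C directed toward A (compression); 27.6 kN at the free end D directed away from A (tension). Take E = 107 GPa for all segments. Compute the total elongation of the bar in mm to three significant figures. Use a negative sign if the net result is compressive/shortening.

0.725 mm

Internal axial forces (sectioning from the free end, tension +): N_CD = 27.6 kN, N_BC = -15.2 kN, N_AB = 26.9 kN.
A_BC = 2198 mm².
A_CD = 251.6 mm².
δ_AB = 26900·325/(1610·107000) = 0.05075 mm
δ_BC = -15200·859/(2198·107000) = -0.05552 mm
δ_CD = 27600·712/(251.6·107000) = 0.7298 mm
δ = Σδ_i = 0.725 mm.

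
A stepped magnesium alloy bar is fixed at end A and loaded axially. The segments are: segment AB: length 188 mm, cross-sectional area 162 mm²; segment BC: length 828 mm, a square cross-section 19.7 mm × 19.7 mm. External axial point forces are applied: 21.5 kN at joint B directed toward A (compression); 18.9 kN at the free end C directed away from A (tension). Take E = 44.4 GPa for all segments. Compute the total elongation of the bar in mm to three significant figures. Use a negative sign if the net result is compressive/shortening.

Internal axial forces (sectioning from the free end, tension +): N_BC = 18.9 kN, N_AB = -2.6 kN.
A_BC = 388.1 mm².
δ_AB = -2600·188/(162·44400) = -0.06796 mm
δ_BC = 18900·828/(388.1·44400) = 0.9082 mm
δ = Σδ_i = 0.8402 mm.

0.840 mm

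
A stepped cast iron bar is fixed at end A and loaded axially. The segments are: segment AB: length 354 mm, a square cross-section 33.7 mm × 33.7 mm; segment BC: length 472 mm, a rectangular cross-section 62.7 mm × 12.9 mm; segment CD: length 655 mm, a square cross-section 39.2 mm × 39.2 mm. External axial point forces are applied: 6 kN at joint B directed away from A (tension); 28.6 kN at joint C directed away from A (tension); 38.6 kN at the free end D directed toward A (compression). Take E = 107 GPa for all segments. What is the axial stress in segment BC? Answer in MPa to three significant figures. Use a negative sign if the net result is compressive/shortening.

-12.4 MPa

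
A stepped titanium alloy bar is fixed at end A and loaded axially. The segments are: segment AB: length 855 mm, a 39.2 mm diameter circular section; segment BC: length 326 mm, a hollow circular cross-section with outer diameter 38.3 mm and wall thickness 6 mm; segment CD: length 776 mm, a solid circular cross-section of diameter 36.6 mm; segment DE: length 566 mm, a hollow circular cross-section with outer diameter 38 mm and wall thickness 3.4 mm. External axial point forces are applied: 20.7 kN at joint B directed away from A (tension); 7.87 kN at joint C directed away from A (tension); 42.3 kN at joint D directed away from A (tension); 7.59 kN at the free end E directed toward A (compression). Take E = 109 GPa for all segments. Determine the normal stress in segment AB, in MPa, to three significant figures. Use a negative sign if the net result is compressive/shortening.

52.4 MPa

Internal axial forces (sectioning from the free end, tension +): N_DE = -7.59 kN, N_CD = 34.71 kN, N_BC = 42.58 kN, N_AB = 63.28 kN.
A_AB = 1207 mm².
σ_AB = N_AB/A_AB = 63280/1207 = 52.43 MPa.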